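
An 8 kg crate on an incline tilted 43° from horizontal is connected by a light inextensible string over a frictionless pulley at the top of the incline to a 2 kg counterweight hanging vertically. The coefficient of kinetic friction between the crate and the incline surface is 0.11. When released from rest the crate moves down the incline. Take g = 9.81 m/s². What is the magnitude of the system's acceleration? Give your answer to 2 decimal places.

2.76 m/s²

For the crate on the incline: the weight component along the slope is m₁g sin 43° = 8 × 9.81 × 0.6820 = 53.523 N and the normal force is N = m₁g cos 43° = 57.397 N.
Kinetic friction opposes the crate's motion down the incline: f = μN = 0.11 × 57.397 = 6.314 N acting up the slope.
Newton's second law for the crate (down-slope positive): 53.523 − 6.314 − T = 8 a. For the hanging counterweight (upward positive): T − 2 × 9.81 = 2 a.
Adding the two equations eliminates T: 27.589 = 10 a, so a = 2.7589 m/s².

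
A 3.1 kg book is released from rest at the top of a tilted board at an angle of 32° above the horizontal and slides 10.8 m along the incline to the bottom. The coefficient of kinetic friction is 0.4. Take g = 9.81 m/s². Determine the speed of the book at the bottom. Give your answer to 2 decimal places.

The weight component along the incline is mg sin 32° = 16.115 N and the normal force is N = mg cos 32° = 25.790 N.
Friction up the slope is f = μN = 0.4 × 25.790 = 10.316 N, so the net downslope force is 16.115 − 10.316 = 5.799 N and a = 5.799 / 3.1 = 1.8706 m/s².
Starting from rest over a distance of 10.8 m, v² = 2aL = 2 × 1.8706 × 10.8 = 40.4050, so v = 6.3565 m/s.

6.36 m/s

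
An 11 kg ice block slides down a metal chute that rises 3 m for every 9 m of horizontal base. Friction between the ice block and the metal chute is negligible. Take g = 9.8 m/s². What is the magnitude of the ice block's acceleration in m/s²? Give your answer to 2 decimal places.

3.10 m/s²

Resolving the weight along the incline: the component pulling the ice block down the slope is mg sin 18.43° = 11 × 9.8 × 0.3162 = 34.086 N, and the normal force is N = mg cos 18.43° = 11 × 9.8 × 0.9487 = 102.270 N.
With no friction the net force along the incline is 34.086 N, so a = g sin 18.43° = 34.086 / 11 = 3.0987 m/s².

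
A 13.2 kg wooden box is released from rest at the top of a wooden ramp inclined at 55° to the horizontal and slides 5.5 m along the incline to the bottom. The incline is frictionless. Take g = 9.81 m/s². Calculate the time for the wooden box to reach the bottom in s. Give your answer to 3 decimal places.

1.170 s

The weight component along the incline is mg sin 55° = 106.074 N and the normal force is N = mg cos 55° = 74.274 N.
With no friction, a = g sin 55° = 8.0359 m/s².
Starting from rest, L = ½at², so t = √(2L/a) = √(2 × 5.5 / 8.0359) = 1.1700 s.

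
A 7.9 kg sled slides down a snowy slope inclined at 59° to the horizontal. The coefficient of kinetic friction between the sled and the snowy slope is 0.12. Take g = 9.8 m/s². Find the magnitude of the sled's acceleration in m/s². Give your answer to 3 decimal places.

7.795 m/s²

Resolving the weight along the incline: the component pulling the sled down the slope is mg sin 59° = 7.9 × 9.8 × 0.8572 = 66.364 N, and the normal force is N = mg cos 59° = 7.9 × 9.8 × 0.5150 = 39.871 N.
Kinetic friction acts up the slope with magnitude f = μN = 0.12 × 39.871 = 4.785 N.
Net force along the incline is 66.364 − 4.785 = 61.579 N, so a = 61.579 / 7.9 = 7.7948 m/s².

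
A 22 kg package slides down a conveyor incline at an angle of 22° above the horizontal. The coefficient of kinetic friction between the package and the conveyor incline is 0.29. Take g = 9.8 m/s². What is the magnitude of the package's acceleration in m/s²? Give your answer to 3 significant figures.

1.04 m/s²

Resolving the weight along the incline: the component pulling the package down the slope is mg sin 22° = 22 × 9.8 × 0.3746 = 80.764 N, and the normal force is N = mg cos 22° = 22 × 9.8 × 0.9272 = 199.904 N.
Kinetic friction acts up the slope with magnitude f = μN = 0.29 × 199.904 = 57.972 N.
Net force along the incline is 80.764 − 57.972 = 22.792 N, so a = 22.792 / 22 = 1.0360 m/s².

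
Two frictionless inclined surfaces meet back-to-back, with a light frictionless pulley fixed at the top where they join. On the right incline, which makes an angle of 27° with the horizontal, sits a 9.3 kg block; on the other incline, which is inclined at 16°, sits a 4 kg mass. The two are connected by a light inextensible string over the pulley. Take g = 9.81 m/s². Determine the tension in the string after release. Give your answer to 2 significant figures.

Resolve each weight along its own incline: the 9.3 kg mass has component 9.3 × 9.81 × sin 27° = 41.419 N down its slope, and the 4 kg mass has 4 × 9.81 × sin 16° = 10.816 N down its slope.
The 9.3 kg side's 41.419 N exceeds the other side's 10.816 N, so that mass slides down and the 4 kg mass slides up. Taking that direction as positive, Newton's second law for the whole system gives 41.419 − 10.816 = (9.3 + 4) a, so a = 30.603 / 13.3 = 2.3010 m/s².
For the 4 kg mass (up-slope positive): T − 10.816 = 4 × 2.3010, so T = 20.020 N.

20 N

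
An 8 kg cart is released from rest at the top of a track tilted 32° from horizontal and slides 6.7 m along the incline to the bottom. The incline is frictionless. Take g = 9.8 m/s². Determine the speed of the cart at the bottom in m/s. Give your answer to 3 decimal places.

The weight component along the incline is mg sin 32° = 41.546 N and the normal force is N = mg cos 32° = 66.487 N.
With no friction, a = g sin 32° = 5.1932 m/s².
Starting from rest over a distance of 6.7 m, v² = 2aL = 2 × 5.1932 × 6.7 = 69.5889, so v = 8.3420 m/s.

8.342 m/s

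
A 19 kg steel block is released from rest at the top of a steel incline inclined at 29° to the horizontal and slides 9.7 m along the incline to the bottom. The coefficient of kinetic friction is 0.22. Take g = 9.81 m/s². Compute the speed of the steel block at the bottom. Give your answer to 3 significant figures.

7.46 m/s

The weight component along the incline is mg sin 29° = 90.364 N and the normal force is N = mg cos 29° = 163.020 N.
Friction up the slope is f = μN = 0.22 × 163.020 = 35.864 N, so the net downslope force is 90.364 − 35.864 = 54.500 N and a = 54.500 / 19 = 2.8684 m/s².
Starting from rest over a distance of 9.7 m, v² = 2aL = 2 × 2.8684 × 9.7 = 55.6470, so v = 7.4597 m/s.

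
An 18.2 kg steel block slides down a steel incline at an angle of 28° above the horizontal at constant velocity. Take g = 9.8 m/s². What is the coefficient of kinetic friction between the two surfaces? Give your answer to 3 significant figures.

At constant velocity the net force along the incline is zero: mg sin 28° = μ mg cos 28°.
So μ = tan 28° = 0.4695 / 0.8829 = 0.5318.

0.532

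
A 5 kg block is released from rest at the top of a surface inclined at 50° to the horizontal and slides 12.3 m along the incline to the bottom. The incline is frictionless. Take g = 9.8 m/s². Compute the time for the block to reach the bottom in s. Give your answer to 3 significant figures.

1.81 s

The weight component along the incline is mg sin 50° = 37.536 N and the normal force is N = mg cos 50° = 31.497 N.
With no friction, a = g sin 50° = 7.5072 m/s².
Starting from rest, L = ½at², so t = √(2L/a) = √(2 × 12.3 / 7.5072) = 1.8102 s.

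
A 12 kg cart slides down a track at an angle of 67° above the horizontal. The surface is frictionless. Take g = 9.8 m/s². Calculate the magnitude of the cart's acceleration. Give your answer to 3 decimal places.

Resolving the weight along the incline: the component pulling the cart down the slope is mg sin 67° = 12 × 9.8 × 0.9205 = 108.251 N, and the normal force is N = mg cos 67° = 12 × 9.8 × 0.3907 = 45.946 N.
With no friction the net force along the incline is 108.251 N, so a = g sin 67° = 108.251 / 12 = 9.0209 m/s².

9.021 m/s²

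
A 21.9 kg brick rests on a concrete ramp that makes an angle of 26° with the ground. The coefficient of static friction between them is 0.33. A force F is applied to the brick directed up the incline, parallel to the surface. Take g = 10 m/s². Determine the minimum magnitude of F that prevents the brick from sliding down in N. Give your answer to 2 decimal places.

The normal force is N = mg cos 26° = 196.836 N. With F at its minimum the brick is on the verge of sliding down, so static friction is at its maximum μ_s N = 0.33 × 196.836 = 64.956 N and acts up the slope.
Equilibrium along the incline: F + μ_s N = mg sin 26°, so F = 96.003 − 64.956 = 31.047 N.

31.05 N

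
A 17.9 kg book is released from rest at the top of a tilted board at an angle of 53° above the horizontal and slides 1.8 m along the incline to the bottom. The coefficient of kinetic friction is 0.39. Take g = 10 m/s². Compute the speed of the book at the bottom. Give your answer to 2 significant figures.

4.5 m/s

The weight component along the incline is mg sin 53° = 142.956 N and the normal force is N = mg cos 53° = 107.725 N.
Friction up the slope is f = μN = 0.39 × 107.725 = 42.013 N, so the net downslope force is 142.956 − 42.013 = 100.943 N and a = 100.943 / 17.9 = 5.6393 m/s².
Starting from rest over a distance of 1.8 m, v² = 2aL = 2 × 5.6393 × 1.8 = 20.3015, so v = 4.5057 m/s.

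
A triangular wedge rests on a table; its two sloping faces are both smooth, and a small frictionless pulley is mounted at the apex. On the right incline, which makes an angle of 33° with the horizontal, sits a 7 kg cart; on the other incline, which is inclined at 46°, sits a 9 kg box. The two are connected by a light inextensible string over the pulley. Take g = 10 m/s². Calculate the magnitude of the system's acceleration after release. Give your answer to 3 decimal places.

1.663 m/s²

Resolve each weight along its own incline: the 7 kg mass has component 7 × 10 × sin 33° = 38.125 N down its slope, and the 9 kg mass has 9 × 10 × sin 46° = 64.741 N down its slope.
The 9 kg side's 64.741 N exceeds the other side's 38.125 N, so that mass slides down and the 7 kg mass slides up. Taking that direction as positive, Newton's second law for the whole system gives 64.741 − 38.125 = (7 + 9) a, so a = 26.616 / 16 = 1.6635 m/s².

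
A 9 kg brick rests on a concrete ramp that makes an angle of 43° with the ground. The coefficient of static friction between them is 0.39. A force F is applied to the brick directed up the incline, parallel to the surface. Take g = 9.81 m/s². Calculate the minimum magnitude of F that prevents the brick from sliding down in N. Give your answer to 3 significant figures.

35.0 N

The normal force is N = mg cos 43° = 64.571 N. With F at its minimum the brick is on the verge of sliding down, so static friction is at its maximum μ_s N = 0.39 × 64.571 = 25.183 N and acts up the slope.
Equilibrium along the incline: F + μ_s N = mg sin 43°, so F = 60.214 − 25.183 = 35.031 N.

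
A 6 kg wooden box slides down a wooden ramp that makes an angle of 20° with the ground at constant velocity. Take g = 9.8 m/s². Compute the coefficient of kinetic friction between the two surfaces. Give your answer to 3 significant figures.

At constant velocity the net force along the incline is zero: mg sin 20° = μ mg cos 20°.
So μ = tan 20° = 0.3420 / 0.9397 = 0.3639.

0.364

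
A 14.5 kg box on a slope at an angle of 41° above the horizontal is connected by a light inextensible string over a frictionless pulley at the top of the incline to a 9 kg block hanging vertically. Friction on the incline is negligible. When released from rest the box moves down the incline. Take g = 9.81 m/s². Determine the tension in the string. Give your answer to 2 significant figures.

For the box on the incline: the weight component along the slope is m₁g sin 41° = 14.5 × 9.81 × 0.6561 = 93.327 N and the normal force is N = m₁g cos 41° = 107.354 N.
Newton's second law for the box (down-slope positive): 93.327 − T = 14.5 a. For the hanging block (upward positive): T − 9 × 9.81 = 9 a.
Adding the two equations eliminates T: 5.037 = 23.5 a, so a = 0.2143 m/s².
Then from the hanging block's equation, T = 9 × (9.81 + 0.2143) = 90.219 N.

90 N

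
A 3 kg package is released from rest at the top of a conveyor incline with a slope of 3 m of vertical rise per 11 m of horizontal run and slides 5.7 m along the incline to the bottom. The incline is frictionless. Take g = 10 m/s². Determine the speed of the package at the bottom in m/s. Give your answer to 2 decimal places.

The weight component along the incline is mg sin 15.26° = 7.894 N and the normal force is N = mg cos 15.26° = 28.943 N.
With no friction, a = g sin 15.26° = 2.6312 m/s².
Starting from rest over a distance of 5.7 m, v² = 2aL = 2 × 2.6312 × 5.7 = 29.9957, so v = 5.4768 m/s.

5.48 m/s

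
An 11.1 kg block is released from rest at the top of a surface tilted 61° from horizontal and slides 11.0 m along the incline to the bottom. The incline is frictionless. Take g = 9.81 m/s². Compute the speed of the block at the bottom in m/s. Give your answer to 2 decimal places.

13.74 m/s

The weight component along the incline is mg sin 61° = 95.238 N and the normal force is N = mg cos 61° = 52.791 N.
With no friction, a = g sin 61° = 8.5800 m/s².
Starting from rest over a distance of 11.0 m, v² = 2aL = 2 × 8.5800 × 11.0 = 188.7600, so v = 13.7390 m/s.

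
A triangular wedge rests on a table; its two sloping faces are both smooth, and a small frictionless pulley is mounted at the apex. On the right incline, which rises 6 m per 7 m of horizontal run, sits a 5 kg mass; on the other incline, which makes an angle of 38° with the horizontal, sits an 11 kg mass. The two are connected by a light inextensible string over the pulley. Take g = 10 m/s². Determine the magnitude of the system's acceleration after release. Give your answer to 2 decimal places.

2.20 m/s²

Resolve each weight along its own incline: the 5 kg mass has component 5 × 10 × sin 40.60° = 32.540 N down its slope, and the 11 kg mass has 11 × 10 × sin 38° = 67.723 N down its slope.
The 11 kg side's 67.723 N exceeds the other side's 32.540 N, so that mass slides down and the 5 kg mass slides up. Taking that direction as positive, Newton's second law for the whole system gives 67.723 − 32.540 = (5 + 11) a, so a = 35.183 / 16 = 2.1989 m/s².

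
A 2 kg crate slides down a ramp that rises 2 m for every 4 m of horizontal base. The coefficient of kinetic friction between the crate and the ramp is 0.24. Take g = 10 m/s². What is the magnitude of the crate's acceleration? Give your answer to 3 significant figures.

Resolving the weight along the incline: the component pulling the crate down the slope is mg sin 26.57° = 2 × 10 × 0.4472 = 8.944 N, and the normal force is N = mg cos 26.57° = 2 × 10 × 0.8944 = 17.888 N.
Kinetic friction acts up the slope with magnitude f = μN = 0.24 × 17.888 = 4.293 N.
Net force along the incline is 8.944 − 4.293 = 4.651 N, so a = 4.651 / 2 = 2.3255 m/s².

2.33 m/s²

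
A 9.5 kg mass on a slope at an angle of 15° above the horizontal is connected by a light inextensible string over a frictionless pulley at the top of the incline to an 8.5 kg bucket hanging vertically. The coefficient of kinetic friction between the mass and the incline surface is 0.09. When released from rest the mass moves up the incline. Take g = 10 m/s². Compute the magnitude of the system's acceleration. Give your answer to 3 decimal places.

For the mass on the incline: the weight component along the slope is m₁g sin 15° = 9.5 × 10 × 0.2588 = 24.586 N and the normal force is N = m₁g cos 15° = 91.763 N.
Kinetic friction opposes the mass's motion up the incline: f = μN = 0.09 × 91.763 = 8.259 N acting down the slope.
Newton's second law for the mass (up-slope positive): T − 24.586 − 8.259 = 9.5 a. For the hanging bucket (downward positive): 8.5 × 10 − T = 8.5 a.
Adding the two equations eliminates T: 52.155 = 18 a, so a = 2.8975 m/s².

2.897 m/s²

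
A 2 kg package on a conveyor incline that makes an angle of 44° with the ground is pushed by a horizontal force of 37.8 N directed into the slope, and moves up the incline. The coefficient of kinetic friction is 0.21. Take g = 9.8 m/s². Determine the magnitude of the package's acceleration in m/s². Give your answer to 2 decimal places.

2.55 m/s²

The horizontal push has components F cos 44° = 37.8 × 0.7193 = 27.190 N up the incline and F sin 44° = 37.8 × 0.6947 = 26.260 N pressing into the surface.
The normal force is therefore N = mg cos 44° + F sin 44° = 14.098 + 26.260 = 40.358 N, and kinetic friction down the slope is μN = 0.21 × 40.358 = 8.475 N.
Along the incline: F cos 44° − mg sin 44° − μN = ma, so 27.190 − 13.616 − 8.475 = 2 a, giving a = 2.5495 m/s².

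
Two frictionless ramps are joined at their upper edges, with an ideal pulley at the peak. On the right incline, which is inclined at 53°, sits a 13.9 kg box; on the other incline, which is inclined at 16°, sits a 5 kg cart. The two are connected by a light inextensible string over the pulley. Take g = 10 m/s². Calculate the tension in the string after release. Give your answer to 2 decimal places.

39.50 N

Resolve each weight along its own incline: the 13.9 kg mass has component 13.9 × 10 × sin 53° = 111.010 N down its slope, and the 5 kg mass has 5 × 10 × sin 16° = 13.782 N down its slope.
The 13.9 kg side's 111.010 N exceeds the other side's 13.782 N, so that mass slides down and the 5 kg mass slides up. Taking that direction as positive, Newton's second law for the whole system gives 111.010 − 13.782 = (13.9 + 5) a, so a = 97.228 / 18.9 = 5.1443 m/s².
For the 5 kg mass (up-slope positive): T − 13.782 = 5 × 5.1443, so T = 39.504 N.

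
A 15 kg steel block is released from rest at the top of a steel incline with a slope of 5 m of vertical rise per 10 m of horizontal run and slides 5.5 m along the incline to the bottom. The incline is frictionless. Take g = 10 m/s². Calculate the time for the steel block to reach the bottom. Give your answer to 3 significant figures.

1.57 s

The weight component along the incline is mg sin 26.57° = 67.082 N and the normal force is N = mg cos 26.57° = 134.164 N.
With no friction, a = g sin 26.57° = 4.4721 m/s².
Starting from rest, L = ½at², so t = √(2L/a) = √(2 × 5.5 / 4.4721) = 1.5683 s.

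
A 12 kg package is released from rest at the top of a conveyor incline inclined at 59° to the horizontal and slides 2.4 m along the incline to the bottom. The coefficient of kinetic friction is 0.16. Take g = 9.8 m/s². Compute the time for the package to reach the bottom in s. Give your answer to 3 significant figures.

0.795 s

The weight component along the incline is mg sin 59° = 100.803 N and the normal force is N = mg cos 59° = 60.568 N.
Friction up the slope is f = μN = 0.16 × 60.568 = 9.691 N, so the net downslope force is 100.803 − 9.691 = 91.112 N and a = 91.112 / 12 = 7.5927 m/s².
Starting from rest, L = ½at², so t = √(2L/a) = √(2 × 2.4 / 7.5927) = 0.7951 s.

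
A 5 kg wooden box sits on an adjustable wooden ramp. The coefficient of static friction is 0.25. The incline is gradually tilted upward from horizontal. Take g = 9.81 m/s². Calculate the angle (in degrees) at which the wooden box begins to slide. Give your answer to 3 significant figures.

14.0°

At the threshold of sliding, static friction is at its maximum μ_s N and exactly balances the weight component along the incline: mg sin θ = μ_s mg cos θ.
Hence tan θ = μ_s = 0.25, so θ = arctan(0.25) = 14.0362°.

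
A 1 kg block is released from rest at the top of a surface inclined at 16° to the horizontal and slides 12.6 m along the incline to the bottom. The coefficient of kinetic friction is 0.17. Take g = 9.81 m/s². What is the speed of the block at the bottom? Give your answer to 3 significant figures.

5.27 m/s

The weight component along the incline is mg sin 16° = 2.704 N and the normal force is N = mg cos 16° = 9.430 N.
Friction up the slope is f = μN = 0.17 × 9.430 = 1.603 N, so the net downslope force is 2.704 − 1.603 = 1.101 N and a = 1.101 / 1 = 1.1010 m/s².
Starting from rest over a distance of 12.6 m, v² = 2aL = 2 × 1.1010 × 12.6 = 27.7452, so v = 5.2674 m/s.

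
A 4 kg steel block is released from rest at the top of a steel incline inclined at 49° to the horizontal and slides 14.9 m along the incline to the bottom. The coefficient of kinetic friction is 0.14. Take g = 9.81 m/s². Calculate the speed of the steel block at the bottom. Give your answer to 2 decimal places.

The weight component along the incline is mg sin 49° = 29.615 N and the normal force is N = mg cos 49° = 25.744 N.
Friction up the slope is f = μN = 0.14 × 25.744 = 3.604 N, so the net downslope force is 29.615 − 3.604 = 26.011 N and a = 26.011 / 4 = 6.5027 m/s².
Starting from rest over a distance of 14.9 m, v² = 2aL = 2 × 6.5027 × 14.9 = 193.7805, so v = 13.9205 m/s.

13.92 m/s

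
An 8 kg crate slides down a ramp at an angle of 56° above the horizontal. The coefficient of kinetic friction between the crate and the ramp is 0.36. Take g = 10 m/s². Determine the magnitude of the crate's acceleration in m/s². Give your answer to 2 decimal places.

Resolving the weight along the incline: the component pulling the crate down the slope is mg sin 56° = 8 × 10 × 0.8290 = 66.320 N, and the normal force is N = mg cos 56° = 8 × 10 × 0.5592 = 44.736 N.
Kinetic friction acts up the slope with magnitude f = μN = 0.36 × 44.736 = 16.105 N.
Net force along the incline is 66.320 − 16.105 = 50.215 N, so a = 50.215 / 8 = 6.2769 m/s².

6.28 m/s²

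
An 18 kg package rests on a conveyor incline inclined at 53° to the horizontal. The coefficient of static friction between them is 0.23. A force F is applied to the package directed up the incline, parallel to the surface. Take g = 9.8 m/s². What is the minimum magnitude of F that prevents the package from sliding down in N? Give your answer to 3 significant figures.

116 N

The normal force is N = mg cos 53° = 106.160 N. With F at its minimum the package is on the verge of sliding down, so static friction is at its maximum μ_s N = 0.23 × 106.160 = 24.417 N and acts up the slope.
Equilibrium along the incline: F + μ_s N = mg sin 53°, so F = 140.879 − 24.417 = 116.462 N.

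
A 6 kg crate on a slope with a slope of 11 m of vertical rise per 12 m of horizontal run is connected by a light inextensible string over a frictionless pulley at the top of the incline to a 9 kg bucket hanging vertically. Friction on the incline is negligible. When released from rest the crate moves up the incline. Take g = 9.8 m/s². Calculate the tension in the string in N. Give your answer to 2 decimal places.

59.12 N

For the crate on the incline: the weight component along the slope is m₁g sin 42.51° = 6 × 9.8 × 0.6757 = 39.731 N and the normal force is N = m₁g cos 42.51° = 43.345 N.
Newton's second law for the crate (up-slope positive): T − 39.731 = 6 a. For the hanging bucket (downward positive): 9 × 9.8 − T = 9 a.
Adding the two equations eliminates T: 48.469 = 15 a, so a = 3.2313 m/s².
Then from the hanging bucket's equation, T = 9 × (9.8 − 3.2313) = 59.118 N.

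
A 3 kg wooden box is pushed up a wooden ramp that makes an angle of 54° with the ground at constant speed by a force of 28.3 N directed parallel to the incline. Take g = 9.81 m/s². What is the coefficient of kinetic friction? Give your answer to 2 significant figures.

At constant speed ΣF = 0 along the incline. The applied 28.3 N acts up the slope; the weight component mg sin 54° = 23.809 N and kinetic friction μN both act down the slope.
So 28.3 = 23.809 + μ × 17.299, giving μ = (28.3 − 23.809) / 17.299 = 0.2596.

0.26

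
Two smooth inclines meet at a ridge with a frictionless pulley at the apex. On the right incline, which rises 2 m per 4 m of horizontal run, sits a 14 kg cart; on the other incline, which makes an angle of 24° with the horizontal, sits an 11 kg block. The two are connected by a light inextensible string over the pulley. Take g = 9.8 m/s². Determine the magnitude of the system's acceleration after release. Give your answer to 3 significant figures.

0.700 m/s²

Resolve each weight along its own incline: the 14 kg mass has component 14 × 9.8 × sin 26.57° = 61.358 N down its slope, and the 11 kg mass has 11 × 9.8 × sin 24° = 43.846 N down its slope.
The 14 kg side's 61.358 N exceeds the other side's 43.846 N, so that mass slides down and the 11 kg mass slides up. Taking that direction as positive, Newton's second law for the whole system gives 61.358 − 43.846 = (14 + 11) a, so a = 17.512 / 25 = 0.7005 m/s².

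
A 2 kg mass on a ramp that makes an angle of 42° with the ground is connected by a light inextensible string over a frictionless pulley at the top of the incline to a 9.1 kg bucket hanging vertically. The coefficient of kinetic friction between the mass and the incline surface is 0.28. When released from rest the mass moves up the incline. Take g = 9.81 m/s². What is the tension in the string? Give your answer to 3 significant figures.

30.2 N

For the mass on the incline: the weight component along the slope is m₁g sin 42° = 2 × 9.81 × 0.6691 = 13.128 N and the normal force is N = m₁g cos 42° = 14.581 N.
Kinetic friction opposes the mass's motion up the incline: f = μN = 0.28 × 14.581 = 4.083 N acting down the slope.
Newton's second law for the mass (up-slope positive): T − 13.128 − 4.083 = 2 a. For the hanging bucket (downward positive): 9.1 × 9.81 − T = 9.1 a.
Adding the two equations eliminates T: 72.060 = 11.1 a, so a = 6.4919 m/s².
Then from the hanging bucket's equation, T = 9.1 × (9.81 − 6.4919) = 30.195 N.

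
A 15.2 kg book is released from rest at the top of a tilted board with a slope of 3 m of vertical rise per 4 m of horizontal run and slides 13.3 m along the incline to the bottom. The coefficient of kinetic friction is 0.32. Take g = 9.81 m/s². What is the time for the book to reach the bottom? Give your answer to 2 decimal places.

2.81 s

The weight component along the incline is mg sin 36.87° = 89.467 N and the normal force is N = mg cos 36.87° = 119.290 N.
Friction up the slope is f = μN = 0.32 × 119.290 = 38.173 N, so the net downslope force is 89.467 − 38.173 = 51.294 N and a = 51.294 / 15.2 = 3.3746 m/s².
Starting from rest, L = ½at², so t = √(2L/a) = √(2 × 13.3 / 3.3746) = 2.8076 s.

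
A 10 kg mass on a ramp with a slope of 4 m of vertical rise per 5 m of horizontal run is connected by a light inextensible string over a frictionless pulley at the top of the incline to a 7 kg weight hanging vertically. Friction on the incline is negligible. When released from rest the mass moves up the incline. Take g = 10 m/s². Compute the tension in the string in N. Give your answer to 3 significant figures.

66.9 N

For the mass on the incline: the weight component along the slope is m₁g sin 38.66° = 10 × 10 × 0.6247 = 62.470 N and the normal force is N = m₁g cos 38.66° = 78.087 N.
Newton's second law for the mass (up-slope positive): T − 62.470 = 10 a. For the hanging weight (downward positive): 7 × 10 − T = 7 a.
Adding the two equations eliminates T: 7.530 = 17 a, so a = 0.4429 m/s².
Then from the hanging weight's equation, T = 7 × (10 − 0.4429) = 66.900 N.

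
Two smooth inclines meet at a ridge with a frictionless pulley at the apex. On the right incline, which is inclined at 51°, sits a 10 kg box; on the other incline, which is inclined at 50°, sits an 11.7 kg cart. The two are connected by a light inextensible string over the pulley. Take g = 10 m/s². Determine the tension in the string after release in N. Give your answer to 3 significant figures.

Resolve each weight along its own incline: the 10 kg mass has component 10 × 10 × sin 51° = 77.715 N down its slope, and the 11.7 kg mass has 11.7 × 10 × sin 50° = 89.627 N down its slope.
The 11.7 kg side's 89.627 N exceeds the other side's 77.715 N, so that mass slides down and the 10 kg mass slides up. Taking that direction as positive, Newton's second law for the whole system gives 89.627 − 77.715 = (10 + 11.7) a, so a = 11.912 / 21.7 = 0.5489 m/s².
For the 10 kg mass (up-slope positive): T − 77.715 = 10 × 0.5489, so T = 83.204 N.

83.2 N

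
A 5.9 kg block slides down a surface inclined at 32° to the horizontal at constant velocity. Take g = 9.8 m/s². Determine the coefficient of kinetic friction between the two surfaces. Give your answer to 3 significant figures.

At constant velocity the net force along the incline is zero: mg sin 32° = μ mg cos 32°.
So μ = tan 32° = 0.5299 / 0.8480 = 0.6249.

0.625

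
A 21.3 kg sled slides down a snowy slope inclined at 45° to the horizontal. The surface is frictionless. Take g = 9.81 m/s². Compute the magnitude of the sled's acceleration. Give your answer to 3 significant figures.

Resolving the weight along the incline: the component pulling the sled down the slope is mg sin 45° = 21.3 × 9.81 × 0.7071 = 147.751 N, and the normal force is N = mg cos 45° = 21.3 × 9.81 × 0.7071 = 147.751 N.
With no friction the net force along the incline is 147.751 N, so a = g sin 45° = 147.751 / 21.3 = 6.9367 m/s².

6.94 m/s²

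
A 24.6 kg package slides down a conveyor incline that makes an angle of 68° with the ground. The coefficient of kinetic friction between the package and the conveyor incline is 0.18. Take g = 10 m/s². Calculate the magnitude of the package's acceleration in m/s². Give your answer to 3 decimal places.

Resolving the weight along the incline: the component pulling the package down the slope is mg sin 68° = 24.6 × 10 × 0.9272 = 228.091 N, and the normal force is N = mg cos 68° = 24.6 × 10 × 0.3746 = 92.152 N.
Kinetic friction acts up the slope with magnitude f = μN = 0.18 × 92.152 = 16.587 N.
Net force along the incline is 228.091 − 16.587 = 211.504 N, so a = 211.504 / 24.6 = 8.5977 m/s².

8.598 m/s²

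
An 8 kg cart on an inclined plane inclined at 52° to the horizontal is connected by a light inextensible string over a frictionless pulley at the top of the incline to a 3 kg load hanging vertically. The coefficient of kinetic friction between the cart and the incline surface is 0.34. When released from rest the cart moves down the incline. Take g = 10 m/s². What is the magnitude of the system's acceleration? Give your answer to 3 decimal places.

1.481 m/s²

For the cart on the incline: the weight component along the slope is m₁g sin 52° = 8 × 10 × 0.7880 = 63.040 N and the normal force is N = m₁g cos 52° = 49.253 N.
Kinetic friction opposes the cart's motion down the incline: f = μN = 0.34 × 49.253 = 16.746 N acting up the slope.
Newton's second law for the cart (down-slope positive): 63.040 − 16.746 − T = 8 a. For the hanging load (upward positive): T − 3 × 10 = 3 a.
Adding the two equations eliminates T: 16.294 = 11 a, so a = 1.4813 m/s².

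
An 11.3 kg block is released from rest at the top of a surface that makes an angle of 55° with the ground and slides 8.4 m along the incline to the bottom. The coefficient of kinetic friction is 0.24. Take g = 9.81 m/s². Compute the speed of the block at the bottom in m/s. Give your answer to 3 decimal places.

The weight component along the incline is mg sin 55° = 90.805 N and the normal force is N = mg cos 55° = 63.583 N.
Friction up the slope is f = μN = 0.24 × 63.583 = 15.260 N, so the net downslope force is 90.805 − 15.260 = 75.545 N and a = 75.545 / 11.3 = 6.6854 m/s².
Starting from rest over a distance of 8.4 m, v² = 2aL = 2 × 6.6854 × 8.4 = 112.3147, so v = 10.5979 m/s.

10.598 m/s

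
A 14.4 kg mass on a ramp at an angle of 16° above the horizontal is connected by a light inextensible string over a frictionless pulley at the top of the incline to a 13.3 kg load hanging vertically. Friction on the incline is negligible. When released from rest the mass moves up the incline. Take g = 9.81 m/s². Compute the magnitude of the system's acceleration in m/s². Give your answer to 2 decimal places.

For the mass on the incline: the weight component along the slope is m₁g sin 16° = 14.4 × 9.81 × 0.2756 = 38.932 N and the normal force is N = m₁g cos 16° = 135.792 N.
Newton's second law for the mass (up-slope positive): T − 38.932 = 14.4 a. For the hanging load (downward positive): 13.3 × 9.81 − T = 13.3 a.
Adding the two equations eliminates T: 91.541 = 27.7 a, so a = 3.3047 m/s².

3.30 m/s²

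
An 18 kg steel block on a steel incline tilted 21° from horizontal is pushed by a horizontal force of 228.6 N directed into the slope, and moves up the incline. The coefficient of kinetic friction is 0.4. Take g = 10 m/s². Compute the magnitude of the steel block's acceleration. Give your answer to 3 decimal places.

2.718 m/s²

The horizontal push has components F cos 21° = 228.6 × 0.9336 = 213.421 N up the incline and F sin 21° = 228.6 × 0.3584 = 81.930 N pressing into the surface.
The normal force is therefore N = mg cos 21° + F sin 21° = 168.048 + 81.930 = 249.978 N, and kinetic friction down the slope is μN = 0.4 × 249.978 = 99.991 N.
Along the incline: F cos 21° − mg sin 21° − μN = ma, so 213.421 − 64.512 − 99.991 = 18 a, giving a = 2.7177 m/s².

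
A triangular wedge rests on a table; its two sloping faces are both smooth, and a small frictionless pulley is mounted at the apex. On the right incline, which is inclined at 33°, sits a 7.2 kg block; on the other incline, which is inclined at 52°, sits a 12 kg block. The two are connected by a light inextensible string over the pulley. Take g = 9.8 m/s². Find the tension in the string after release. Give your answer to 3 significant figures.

58.8 N

Resolve each weight along its own incline: the 7.2 kg mass has component 7.2 × 9.8 × sin 33° = 38.430 N down its slope, and the 12 kg mass has 12 × 9.8 × sin 52° = 92.670 N down its slope.
The 12 kg side's 92.670 N exceeds the other side's 38.430 N, so that mass slides down and the 7.2 kg mass slides up. Taking that direction as positive, Newton's second law for the whole system gives 92.670 − 38.430 = (7.2 + 12) a, so a = 54.240 / 19.2 = 2.8250 m/s².
For the 7.2 kg mass (up-slope positive): T − 38.430 = 7.2 × 2.8250, so T = 58.770 N.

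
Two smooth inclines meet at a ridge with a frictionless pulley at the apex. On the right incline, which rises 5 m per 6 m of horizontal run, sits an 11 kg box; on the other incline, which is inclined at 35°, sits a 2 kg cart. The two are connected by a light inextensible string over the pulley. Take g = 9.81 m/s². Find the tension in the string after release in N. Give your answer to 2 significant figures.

Resolve each weight along its own incline: the 11 kg mass has component 11 × 9.81 × sin 39.81° = 69.082 N down its slope, and the 2 kg mass has 2 × 9.81 × sin 35° = 11.254 N down its slope.
The 11 kg side's 69.082 N exceeds the other side's 11.254 N, so that mass slides down and the 2 kg mass slides up. Taking that direction as positive, Newton's second law for the whole system gives 69.082 − 11.254 = (11 + 2) a, so a = 57.828 / 13 = 4.4483 m/s².
For the 2 kg mass (up-slope positive): T − 11.254 = 2 × 4.4483, so T = 20.151 N.

20 N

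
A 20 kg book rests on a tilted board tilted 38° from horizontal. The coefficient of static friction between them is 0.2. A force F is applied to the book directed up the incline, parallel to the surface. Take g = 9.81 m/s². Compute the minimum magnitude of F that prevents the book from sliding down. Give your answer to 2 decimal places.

89.87 N

The normal force is N = mg cos 38° = 154.608 N. With F at its minimum the book is on the verge of sliding down, so static friction is at its maximum μ_s N = 0.2 × 154.608 = 30.922 N and acts up the slope.
Equilibrium along the incline: F + μ_s N = mg sin 38°, so F = 120.793 − 30.922 = 89.871 N.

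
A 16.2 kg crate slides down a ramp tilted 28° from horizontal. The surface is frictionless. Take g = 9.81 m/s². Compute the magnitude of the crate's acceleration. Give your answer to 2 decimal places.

Resolving the weight along the incline: the component pulling the crate down the slope is mg sin 28° = 16.2 × 9.81 × 0.4695 = 74.614 N, and the normal force is N = mg cos 28° = 16.2 × 9.81 × 0.8829 = 140.312 N.
With no friction the net force along the incline is 74.614 N, so a = g sin 28° = 74.614 / 16.2 = 4.6058 m/s².

4.61 m/s²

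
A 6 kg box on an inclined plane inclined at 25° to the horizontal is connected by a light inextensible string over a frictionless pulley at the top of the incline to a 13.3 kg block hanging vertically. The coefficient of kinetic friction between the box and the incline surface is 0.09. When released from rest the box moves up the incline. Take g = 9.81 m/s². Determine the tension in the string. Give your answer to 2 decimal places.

For the box on the incline: the weight component along the slope is m₁g sin 25° = 6 × 9.81 × 0.4226 = 24.874 N and the normal force is N = m₁g cos 25° = 53.345 N.
Kinetic friction opposes the box's motion up the incline: f = μN = 0.09 × 53.345 = 4.801 N acting down the slope.
Newton's second law for the box (up-slope positive): T − 24.874 − 4.801 = 6 a. For the hanging block (downward positive): 13.3 × 9.81 − T = 13.3 a.
Adding the two equations eliminates T: 100.798 = 19.3 a, so a = 5.2227 m/s².
Then from the hanging block's equation, T = 13.3 × (9.81 − 5.2227) = 61.011 N.

61.01 N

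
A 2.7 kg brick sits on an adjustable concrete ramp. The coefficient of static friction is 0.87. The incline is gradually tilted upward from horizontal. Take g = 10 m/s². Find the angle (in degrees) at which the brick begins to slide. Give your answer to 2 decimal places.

At the threshold of sliding, static friction is at its maximum μ_s N and exactly balances the weight component along the incline: mg sin θ = μ_s mg cos θ.
Hence tan θ = μ_s = 0.87, so θ = arctan(0.87) = 41.0233°.

41.02°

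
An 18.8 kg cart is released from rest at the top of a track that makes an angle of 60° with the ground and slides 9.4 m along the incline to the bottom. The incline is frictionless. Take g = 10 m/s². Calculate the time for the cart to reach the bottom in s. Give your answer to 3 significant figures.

1.47 s

The weight component along the incline is mg sin 60° = 162.813 N and the normal force is N = mg cos 60° = 94.000 N.
With no friction, a = g sin 60° = 8.6603 m/s².
Starting from rest, L = ½at², so t = √(2L/a) = √(2 × 9.4 / 8.6603) = 1.4734 s.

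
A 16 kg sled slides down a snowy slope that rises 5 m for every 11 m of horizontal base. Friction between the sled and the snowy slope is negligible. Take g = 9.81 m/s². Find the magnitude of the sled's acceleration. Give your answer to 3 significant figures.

4.06 m/s²

Resolving the weight along the incline: the component pulling the sled down the slope is mg sin 24.44° = 16 × 9.81 × 0.4138 = 64.950 N, and the normal force is N = mg cos 24.44° = 16 × 9.81 × 0.9104 = 142.896 N.
With no friction the net force along the incline is 64.950 N, so a = g sin 24.44° = 64.950 / 16 = 4.0594 m/s².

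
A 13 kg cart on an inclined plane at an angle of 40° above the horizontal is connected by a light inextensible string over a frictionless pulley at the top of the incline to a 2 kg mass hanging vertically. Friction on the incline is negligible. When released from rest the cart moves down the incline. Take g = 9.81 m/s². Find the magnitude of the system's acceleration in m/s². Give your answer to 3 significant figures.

For the cart on the incline: the weight component along the slope is m₁g sin 40° = 13 × 9.81 × 0.6428 = 81.976 N and the normal force is N = m₁g cos 40° = 97.694 N.
Newton's second law for the cart (down-slope positive): 81.976 − T = 13 a. For the hanging mass (upward positive): T − 2 × 9.81 = 2 a.
Adding the two equations eliminates T: 62.356 = 15 a, so a = 4.1571 m/s².

4.16 m/s²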